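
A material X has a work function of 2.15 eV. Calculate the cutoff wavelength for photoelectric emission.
576.67 nm

The threshold wavelength is when the photon energy equals the work function:
hc/λ₀ = φ

Solving for λ₀:
λ₀ = hc/φ = (6.626×10⁻³⁴ J·s)(3×10⁸ m/s) / (2.15 eV × 1.602×10⁻¹⁹ J/eV)
λ₀ = 576.67 nm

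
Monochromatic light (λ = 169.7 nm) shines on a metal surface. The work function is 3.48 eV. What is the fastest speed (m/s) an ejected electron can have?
1.1601e+06 m/s

First, find the maximum kinetic energy:
E_photon = hc/λ = 7.3061 eV
KE_max = E_photon - φ = 7.3061 - 3.48 = 3.8261 eV

Convert to Joules: KE_max = 3.8261 × 1.602×10⁻¹⁹ J = 6.1301e-19 J

Then use KE = ½mv² to find velocity:
v = √(2·KE/m) = √(2 × 6.1301e-19 J / 9.109e-31 kg)
v = 1.1601e+06 m/s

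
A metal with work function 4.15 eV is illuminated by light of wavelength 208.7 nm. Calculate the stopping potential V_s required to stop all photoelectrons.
1.7908 V

The stopping potential V_s satisfies: eV_s = KE_max

First, find KE_max using Einstein's equation:
E_photon = hc/λ = 5.9408 eV
KE_max = E_photon - φ = 5.9408 - 4.15 = 1.7908 eV

Since eV_s = KE_max:
V_s = KE_max/e = 1.7908 V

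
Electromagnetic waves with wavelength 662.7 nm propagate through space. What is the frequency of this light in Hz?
4.5238e+14 Hz

Using the wave equation: c = fλ

Solving for frequency:
f = c/λ = (3×10⁸ m/s) / (662.7×10⁻⁹ m)
f = 4.5238e+14 Hz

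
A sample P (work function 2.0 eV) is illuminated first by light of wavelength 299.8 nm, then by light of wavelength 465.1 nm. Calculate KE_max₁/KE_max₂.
3.2077

Using Einstein's equation: KE_max = hc/λ - φ

For λ₁ = 299.8 nm:
E₁ = hc/λ₁ = 4.1356 eV
KE₁ = E₁ - φ = 4.1356 - 2.0 = 2.1356 eV

For λ₂ = 465.1 nm:
E₂ = hc/λ₂ = 2.6658 eV
KE₂ = E₂ - φ = 2.6658 - 2.0 = 0.6658 eV

Ratio: KE₁/KE₂ = 2.1356/0.6658 = 3.2077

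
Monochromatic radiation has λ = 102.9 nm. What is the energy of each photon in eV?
12.0490 eV

Using E = hf = hc/λ:

E = hc/λ = (6.626×10⁻³⁴ J·s)(3×10⁸ m/s) / (102.9×10⁻⁹ m)
E = 12.0490 eV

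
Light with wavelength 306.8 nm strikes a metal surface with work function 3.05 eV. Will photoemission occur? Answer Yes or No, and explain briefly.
Yes

For photoemission, the photon energy must exceed the work function.

Photon energy: E = hc/λ = 4.0412 eV
Work function: φ = 3.05 eV

Since E_photon (4.0412 eV) > φ (3.05 eV), photoemission WILL occur.
The threshold wavelength is λ₀ = hc/φ = 406.5 nm.
Since 306.8 nm < 406.5 nm, the light has sufficient energy.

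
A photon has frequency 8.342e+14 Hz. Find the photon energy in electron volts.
3.4500 eV

Using E = hf:

E = hf = (6.626×10⁻³⁴ J·s)(8.342e+14 Hz)
E = 3.4500 eV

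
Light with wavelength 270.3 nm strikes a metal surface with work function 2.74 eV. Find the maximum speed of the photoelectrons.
8.0603e+05 m/s

First, find the maximum kinetic energy:
E_photon = hc/λ = 4.5869 eV
KE_max = E_photon - φ = 4.5869 - 2.74 = 1.8469 eV

Convert to Joules: KE_max = 1.8469 × 1.602×10⁻¹⁹ J = 2.9591e-19 J

Then use KE = ½mv² to find velocity:
v = √(2·KE/m) = √(2 × 2.9591e-19 J / 9.109e-31 kg)
v = 8.0603e+05 m/s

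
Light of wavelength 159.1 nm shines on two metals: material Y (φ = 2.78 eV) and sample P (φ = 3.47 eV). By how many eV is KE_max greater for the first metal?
0.6900 eV

Using KE_max = hc/λ - φ for each metal:

Photon energy: E = hc/λ = 7.7928 eV

For material Y (φ₁ = 2.78 eV):
KE₁ = E - φ₁ = 7.7928 - 2.78 = 5.0128 eV

For sample P (φ₂ = 3.47 eV):
KE₂ = E - φ₂ = 7.7928 - 3.47 = 4.3228 eV

Difference:
ΔKE = KE₁ - KE₂ = 5.0128 - 4.3228 = 0.6900 eV

Note: The difference equals the difference in work functions: 3.47 - 2.78 = 0.69 eV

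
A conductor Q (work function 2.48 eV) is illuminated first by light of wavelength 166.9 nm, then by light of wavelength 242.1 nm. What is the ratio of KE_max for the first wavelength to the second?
1.8736

Using Einstein's equation: KE_max = hc/λ - φ

For λ₁ = 166.9 nm:
E₁ = hc/λ₁ = 7.4287 eV
KE₁ = E₁ - φ = 7.4287 - 2.48 = 4.9487 eV

For λ₂ = 242.1 nm:
E₂ = hc/λ₂ = 5.1212 eV
KE₂ = E₂ - φ = 5.1212 - 2.48 = 2.6412 eV

Ratio: KE₁/KE₂ = 4.9487/2.6412 = 1.8736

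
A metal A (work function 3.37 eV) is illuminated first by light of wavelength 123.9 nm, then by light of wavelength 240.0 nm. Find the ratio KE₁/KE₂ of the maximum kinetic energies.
3.6953

Using Einstein's equation: KE_max = hc/λ - φ

For λ₁ = 123.9 nm:
E₁ = hc/λ₁ = 10.0068 eV
KE₁ = E₁ - φ = 10.0068 - 3.37 = 6.6368 eV

For λ₂ = 240.0 nm:
E₂ = hc/λ₂ = 5.1660 eV
KE₂ = E₂ - φ = 5.1660 - 3.37 = 1.7960 eV

Ratio: KE₁/KE₂ = 6.6368/1.7960 = 3.6953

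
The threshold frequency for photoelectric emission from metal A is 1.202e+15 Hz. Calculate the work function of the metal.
4.97 eV

At the threshold frequency, photon energy equals work function:
φ = hf₀

Calculating:
φ = (6.626×10⁻³⁴ J·s)(1.202e+15 Hz)
φ = 4.97 eV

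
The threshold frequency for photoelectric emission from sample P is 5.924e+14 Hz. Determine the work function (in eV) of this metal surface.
2.45 eV

At the threshold frequency, photon energy equals work function:
φ = hf₀

Calculating:
φ = (6.626×10⁻³⁴ J·s)(5.924e+14 Hz)
φ = 2.45 eV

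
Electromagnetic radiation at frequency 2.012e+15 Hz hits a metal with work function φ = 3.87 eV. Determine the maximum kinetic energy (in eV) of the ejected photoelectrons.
4.4510 eV

Using Einstein's photoelectric equation: KE_max = hf - φ

First, calculate the photon energy:
E_photon = hf = (6.626×10⁻³⁴ J·s)(2.012e+15 Hz)
E_photon = 8.3210 eV

Then, the maximum kinetic energy:
KE_max = E_photon - φ = 8.3210 eV - 3.87 eV = 4.4510 eV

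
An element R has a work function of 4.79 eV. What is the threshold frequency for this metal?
1.1582e+15 Hz

The threshold frequency is when the photon energy equals the work function:
hf₀ = φ

Solving for f₀:
f₀ = φ/h = (4.79 eV × 1.602×10⁻¹⁹ J/eV) / (6.626×10⁻³⁴ J·s)
f₀ = 1.1582e+15 Hz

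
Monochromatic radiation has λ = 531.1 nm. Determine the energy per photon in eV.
2.3345 eV

Using E = hf = hc/λ:

E = hc/λ = (6.626×10⁻³⁴ J·s)(3×10⁸ m/s) / (531.1×10⁻⁹ m)
E = 2.3345 eV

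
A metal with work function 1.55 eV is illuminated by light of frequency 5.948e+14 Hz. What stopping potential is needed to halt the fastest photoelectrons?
0.9099 V

The stopping potential V_s satisfies: eV_s = KE_max

First, find KE_max using Einstein's equation:
E_photon = hf = (6.626×10⁻³⁴ J·s)(5.948e+14 Hz) = 2.4599 eV
KE_max = E_photon - φ = 2.4599 - 1.55 = 0.9099 eV

Since eV_s = KE_max:
V_s = KE_max/e = 0.9099 V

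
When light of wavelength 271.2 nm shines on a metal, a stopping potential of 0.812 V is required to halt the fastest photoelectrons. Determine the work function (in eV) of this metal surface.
3.76 eV

The stopping potential gives the maximum kinetic energy: KE_max = eV_s = 0.812 eV

From Einstein's photoelectric equation: KE_max = hc/λ - φ
Rearranging: φ = hc/λ - KE_max

Calculate photon energy:
E_photon = hc/λ = (6.626×10⁻³⁴ J·s)(3×10⁸ m/s) / (271.2×10⁻⁹ m) = 4.5717 eV

Therefore:
φ = 4.5717 - 0.812 = 3.76 eV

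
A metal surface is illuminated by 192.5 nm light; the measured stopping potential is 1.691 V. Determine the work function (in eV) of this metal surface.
4.75 eV

The stopping potential gives the maximum kinetic energy: KE_max = eV_s = 1.691 eV

From Einstein's photoelectric equation: KE_max = hc/λ - φ
Rearranging: φ = hc/λ - KE_max

Calculate photon energy:
E_photon = hc/λ = (6.626×10⁻³⁴ J·s)(3×10⁸ m/s) / (192.5×10⁻⁹ m) = 6.4407 eV

Therefore:
φ = 6.4407 - 1.691 = 4.75 eV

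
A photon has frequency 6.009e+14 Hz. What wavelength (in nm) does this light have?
498.91 nm

Using the wave equation: c = fλ

Solving for wavelength:
λ = c/f = (3×10⁸ m/s) / (6.009e+14 Hz)
λ = 498.91 nm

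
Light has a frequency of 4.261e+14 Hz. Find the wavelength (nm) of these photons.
703.57 nm

Using the wave equation: c = fλ

Solving for wavelength:
λ = c/f = (3×10⁸ m/s) / (4.261e+14 Hz)
λ = 703.57 nm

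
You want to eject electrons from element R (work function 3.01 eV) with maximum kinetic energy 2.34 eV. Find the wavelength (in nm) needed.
231.75 nm

From Einstein's equation: KE_max = hc/λ - φ

Rearranging for λ:
hc/λ = KE_max + φ
λ = hc/(KE_max + φ)

Required photon energy:
E_photon = KE_max + φ = 2.34 + 3.01 = 5.35 eV

Required wavelength:
λ = hc/E_photon = (6.626×10⁻³⁴)(3×10⁸) / (5.35 × 1.602×10⁻¹⁹)
λ = 231.75 nm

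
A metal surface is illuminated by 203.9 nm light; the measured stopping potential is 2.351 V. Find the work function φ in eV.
3.73 eV

The stopping potential gives the maximum kinetic energy: KE_max = eV_s = 2.351 eV

From Einstein's photoelectric equation: KE_max = hc/λ - φ
Rearranging: φ = hc/λ - KE_max

Calculate photon energy:
E_photon = hc/λ = (6.626×10⁻³⁴ J·s)(3×10⁸ m/s) / (203.9×10⁻⁹ m) = 6.0806 eV

Therefore:
φ = 6.0806 - 2.351 = 3.73 eV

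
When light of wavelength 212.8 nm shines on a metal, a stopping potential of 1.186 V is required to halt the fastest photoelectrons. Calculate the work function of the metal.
4.64 eV

The stopping potential gives the maximum kinetic energy: KE_max = eV_s = 1.186 eV

From Einstein's photoelectric equation: KE_max = hc/λ - φ
Rearranging: φ = hc/λ - KE_max

Calculate photon energy:
E_photon = hc/λ = (6.626×10⁻³⁴ J·s)(3×10⁸ m/s) / (212.8×10⁻⁹ m) = 5.8263 eV

Therefore:
φ = 5.8263 - 1.186 = 4.64 eV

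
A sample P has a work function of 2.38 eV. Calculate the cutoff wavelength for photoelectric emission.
520.94 nm

The threshold wavelength is when the photon energy equals the work function:
hc/λ₀ = φ

Solving for λ₀:
λ₀ = hc/φ = (6.626×10⁻³⁴ J·s)(3×10⁸ m/s) / (2.38 eV × 1.602×10⁻¹⁹ J/eV)
λ₀ = 520.94 nm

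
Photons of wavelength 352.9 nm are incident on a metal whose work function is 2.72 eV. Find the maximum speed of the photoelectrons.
5.2825e+05 m/s

First, find the maximum kinetic energy:
E_photon = hc/λ = 3.5133 eV
KE_max = E_photon - φ = 3.5133 - 2.72 = 0.7933 eV

Convert to Joules: KE_max = 0.7933 × 1.602×10⁻¹⁹ J = 1.2710e-19 J

Then use KE = ½mv² to find velocity:
v = √(2·KE/m) = √(2 × 1.2710e-19 J / 9.109e-31 kg)
v = 5.2825e+05 m/s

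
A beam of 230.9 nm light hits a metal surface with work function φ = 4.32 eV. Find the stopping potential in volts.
1.0496 V

The stopping potential V_s satisfies: eV_s = KE_max

First, find KE_max using Einstein's equation:
E_photon = hc/λ = 5.3696 eV
KE_max = E_photon - φ = 5.3696 - 4.32 = 1.0496 eV

Since eV_s = KE_max:
V_s = KE_max/e = 1.0496 V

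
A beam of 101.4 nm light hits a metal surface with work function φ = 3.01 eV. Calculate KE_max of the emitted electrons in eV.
9.2172 eV

Using Einstein's photoelectric equation: KE_max = hf - φ = hc/λ - φ

First, calculate the photon energy:
E_photon = hc/λ = (6.626×10⁻³⁴ J·s)(3×10⁸ m/s) / (101.4×10⁻⁹ m)
E_photon = 12.2272 eV

Then, the maximum kinetic energy:
KE_max = E_photon - φ = 12.2272 eV - 3.01 eV = 9.2172 eV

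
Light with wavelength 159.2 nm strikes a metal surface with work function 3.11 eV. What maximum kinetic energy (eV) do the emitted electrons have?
4.6780 eV

Using Einstein's photoelectric equation: KE_max = hf - φ = hc/λ - φ

First, calculate the photon energy:
E_photon = hc/λ = (6.626×10⁻³⁴ J·s)(3×10⁸ m/s) / (159.2×10⁻⁹ m)
E_photon = 7.7880 eV

Then, the maximum kinetic energy:
KE_max = E_photon - φ = 7.7880 eV - 3.11 eV = 4.6780 eV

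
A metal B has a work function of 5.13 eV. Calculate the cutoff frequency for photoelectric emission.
1.2404e+15 Hz

The threshold frequency is when the photon energy equals the work function:
hf₀ = φ

Solving for f₀:
f₀ = φ/h = (5.13 eV × 1.602×10⁻¹⁹ J/eV) / (6.626×10⁻³⁴ J·s)
f₀ = 1.2404e+15 Hz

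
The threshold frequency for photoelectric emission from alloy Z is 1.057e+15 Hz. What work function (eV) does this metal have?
4.37 eV

At the threshold frequency, photon energy equals work function:
φ = hf₀

Calculating:
φ = (6.626×10⁻³⁴ J·s)(1.057e+15 Hz)
φ = 4.37 eV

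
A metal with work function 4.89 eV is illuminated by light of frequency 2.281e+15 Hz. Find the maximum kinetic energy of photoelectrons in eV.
4.5435 eV

Using Einstein's photoelectric equation: KE_max = hf - φ

First, calculate the photon energy:
E_photon = hf = (6.626×10⁻³⁴ J·s)(2.281e+15 Hz)
E_photon = 9.4335 eV

Then, the maximum kinetic energy:
KE_max = E_photon - φ = 9.4335 eV - 4.89 eV = 4.5435 eV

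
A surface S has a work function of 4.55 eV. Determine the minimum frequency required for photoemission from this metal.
1.1002e+15 Hz

The threshold frequency is when the photon energy equals the work function:
hf₀ = φ

Solving for f₀:
f₀ = φ/h = (4.55 eV × 1.602×10⁻¹⁹ J/eV) / (6.626×10⁻³⁴ J·s)
f₀ = 1.1002e+15 Hz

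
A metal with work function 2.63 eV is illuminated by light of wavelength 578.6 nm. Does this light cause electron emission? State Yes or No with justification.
No

For photoemission, the photon energy must exceed the work function.

Photon energy: E = hc/λ = 2.1428 eV
Work function: φ = 2.63 eV

Since E_photon (2.1428 eV) < φ (2.63 eV), photoemission will NOT occur.
The threshold wavelength is λ₀ = hc/φ = 471.4 nm.
Since 578.6 nm > 471.4 nm, the photons lack sufficient energy.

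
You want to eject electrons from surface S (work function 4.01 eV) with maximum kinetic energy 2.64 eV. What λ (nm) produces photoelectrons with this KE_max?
186.44 nm

From Einstein's equation: KE_max = hc/λ - φ

Rearranging for λ:
hc/λ = KE_max + φ
λ = hc/(KE_max + φ)

Required photon energy:
E_photon = KE_max + φ = 2.64 + 4.01 = 6.65 eV

Required wavelength:
λ = hc/E_photon = (6.626×10⁻³⁴)(3×10⁸) / (6.65 × 1.602×10⁻¹⁹)
λ = 186.44 nm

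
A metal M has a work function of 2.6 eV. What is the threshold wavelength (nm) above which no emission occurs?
476.86 nm

The threshold wavelength is when the photon energy equals the work function:
hc/λ₀ = φ

Solving for λ₀:
λ₀ = hc/φ = (6.626×10⁻³⁴ J·s)(3×10⁸ m/s) / (2.6 eV × 1.602×10⁻¹⁹ J/eV)
λ₀ = 476.86 nm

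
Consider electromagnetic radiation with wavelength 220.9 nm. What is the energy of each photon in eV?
5.6127 eV

Using E = hf = hc/λ:

E = hc/λ = (6.626×10⁻³⁴ J·s)(3×10⁸ m/s) / (220.9×10⁻⁹ m)
E = 5.6127 eV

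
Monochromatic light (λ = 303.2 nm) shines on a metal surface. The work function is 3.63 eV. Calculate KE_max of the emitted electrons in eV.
0.4592 eV

Using Einstein's photoelectric equation: KE_max = hf - φ = hc/λ - φ

First, calculate the photon energy:
E_photon = hc/λ = (6.626×10⁻³⁴ J·s)(3×10⁸ m/s) / (303.2×10⁻⁹ m)
E_photon = 4.0892 eV

Then, the maximum kinetic energy:
KE_max = E_photon - φ = 4.0892 eV - 3.63 eV = 0.4592 eV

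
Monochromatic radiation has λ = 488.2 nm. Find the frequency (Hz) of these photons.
6.1408e+14 Hz

Using the wave equation: c = fλ

Solving for frequency:
f = c/λ = (3×10⁸ m/s) / (488.2×10⁻⁹ m)
f = 6.1408e+14 Hz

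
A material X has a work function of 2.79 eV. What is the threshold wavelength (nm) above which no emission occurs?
444.39 nm

The threshold wavelength is when the photon energy equals the work function:
hc/λ₀ = φ

Solving for λ₀:
λ₀ = hc/φ = (6.626×10⁻³⁴ J·s)(3×10⁸ m/s) / (2.79 eV × 1.602×10⁻¹⁹ J/eV)
λ₀ = 444.39 nm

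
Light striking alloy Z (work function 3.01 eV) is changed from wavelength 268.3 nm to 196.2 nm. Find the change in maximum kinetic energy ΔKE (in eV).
1.6982 eV

Using Einstein's equation: KE_max = hc/λ - φ

For λ₁ = 268.3 nm:
KE₁ = hc/λ₁ - φ = 4.6211 - 3.01 = 1.6111 eV

For λ₂ = 196.2 nm:
KE₂ = hc/λ₂ - φ = 6.3193 - 3.01 = 3.3093 eV

Change in KE:
ΔKE = KE₂ - KE₁ = 3.3093 - 1.6111 = 1.6982 eV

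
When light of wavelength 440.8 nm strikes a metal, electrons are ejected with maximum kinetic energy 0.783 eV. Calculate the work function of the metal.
2.03 eV

From Einstein's photoelectric equation: KE_max = hf - φ = hc/λ - φ

Rearranging for φ:
φ = hc/λ - KE_max

Calculate photon energy:
E_photon = hc/λ = 2.8127 eV

Therefore:
φ = 2.8127 - 0.783 = 2.03 eV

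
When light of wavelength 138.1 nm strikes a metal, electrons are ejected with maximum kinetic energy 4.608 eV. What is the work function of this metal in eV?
4.37 eV

From Einstein's photoelectric equation: KE_max = hf - φ = hc/λ - φ

Rearranging for φ:
φ = hc/λ - KE_max

Calculate photon energy:
E_photon = hc/λ = 8.9779 eV

Therefore:
φ = 8.9779 - 4.608 = 4.37 eV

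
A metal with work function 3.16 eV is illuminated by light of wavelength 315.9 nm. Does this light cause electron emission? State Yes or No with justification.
Yes

For photoemission, the photon energy must exceed the work function.

Photon energy: E = hc/λ = 3.9248 eV
Work function: φ = 3.16 eV

Since E_photon (3.9248 eV) > φ (3.16 eV), photoemission WILL occur.
The threshold wavelength is λ₀ = hc/φ = 392.4 nm.
Since 315.9 nm < 392.4 nm, the light has sufficient energy.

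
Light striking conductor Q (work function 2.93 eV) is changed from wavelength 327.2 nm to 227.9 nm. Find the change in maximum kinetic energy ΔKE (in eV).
1.6510 eV

Using Einstein's equation: KE_max = hc/λ - φ

For λ₁ = 327.2 nm:
KE₁ = hc/λ₁ - φ = 3.7892 - 2.93 = 0.8592 eV

For λ₂ = 227.9 nm:
KE₂ = hc/λ₂ - φ = 5.4403 - 2.93 = 2.5103 eV

Change in KE:
ΔKE = KE₂ - KE₁ = 2.5103 - 0.8592 = 1.6510 eV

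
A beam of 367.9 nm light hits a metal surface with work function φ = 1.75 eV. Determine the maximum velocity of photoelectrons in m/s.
7.5490e+05 m/s

First, find the maximum kinetic energy:
E_photon = hc/λ = 3.3701 eV
KE_max = E_photon - φ = 3.3701 - 1.75 = 1.6201 eV

Convert to Joules: KE_max = 1.6201 × 1.602×10⁻¹⁹ J = 2.5956e-19 J

Then use KE = ½mv² to find velocity:
v = √(2·KE/m) = √(2 × 2.5956e-19 J / 9.109e-31 kg)
v = 7.5490e+05 m/s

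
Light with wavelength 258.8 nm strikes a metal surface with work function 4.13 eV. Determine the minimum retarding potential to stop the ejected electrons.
0.6607 V

The stopping potential V_s satisfies: eV_s = KE_max

First, find KE_max using Einstein's equation:
E_photon = hc/λ = 4.7907 eV
KE_max = E_photon - φ = 4.7907 - 4.13 = 0.6607 eV

Since eV_s = KE_max:
V_s = KE_max/e = 0.6607 V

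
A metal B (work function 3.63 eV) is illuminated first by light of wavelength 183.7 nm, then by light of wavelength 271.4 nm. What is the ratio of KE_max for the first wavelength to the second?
3.3243

Using Einstein's equation: KE_max = hc/λ - φ

For λ₁ = 183.7 nm:
E₁ = hc/λ₁ = 6.7493 eV
KE₁ = E₁ - φ = 6.7493 - 3.63 = 3.1193 eV

For λ₂ = 271.4 nm:
E₂ = hc/λ₂ = 4.5683 eV
KE₂ = E₂ - φ = 4.5683 - 3.63 = 0.9383 eV

Ratio: KE₁/KE₂ = 3.1193/0.9383 = 3.3243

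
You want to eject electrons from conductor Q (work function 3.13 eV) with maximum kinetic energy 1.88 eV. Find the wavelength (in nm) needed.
247.47 nm

From Einstein's equation: KE_max = hc/λ - φ

Rearranging for λ:
hc/λ = KE_max + φ
λ = hc/(KE_max + φ)

Required photon energy:
E_photon = KE_max + φ = 1.88 + 3.13 = 5.01 eV

Required wavelength:
λ = hc/E_photon = (6.626×10⁻³⁴)(3×10⁸) / (5.01 × 1.602×10⁻¹⁹)
λ = 247.47 nm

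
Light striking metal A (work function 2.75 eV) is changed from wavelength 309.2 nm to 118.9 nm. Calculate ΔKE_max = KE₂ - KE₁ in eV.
6.4178 eV

Using Einstein's equation: KE_max = hc/λ - φ

For λ₁ = 309.2 nm:
KE₁ = hc/λ₁ - φ = 4.0098 - 2.75 = 1.2598 eV

For λ₂ = 118.9 nm:
KE₂ = hc/λ₂ - φ = 10.4276 - 2.75 = 7.6776 eV

Change in KE:
ΔKE = KE₂ - KE₁ = 7.6776 - 1.2598 = 6.4178 eV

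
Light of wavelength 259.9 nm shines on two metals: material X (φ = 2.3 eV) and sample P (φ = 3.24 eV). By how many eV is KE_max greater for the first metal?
0.9400 eV

Using KE_max = hc/λ - φ for each metal:

Photon energy: E = hc/λ = 4.7705 eV

For material X (φ₁ = 2.3 eV):
KE₁ = E - φ₁ = 4.7705 - 2.3 = 2.4705 eV

For sample P (φ₂ = 3.24 eV):
KE₂ = E - φ₂ = 4.7705 - 3.24 = 1.5305 eV

Difference:
ΔKE = KE₁ - KE₂ = 2.4705 - 1.5305 = 0.9400 eV

Note: The difference equals the difference in work functions: 3.24 - 2.3 = 0.94 eV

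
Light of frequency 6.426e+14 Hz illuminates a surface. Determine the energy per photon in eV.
2.6576 eV

Using E = hf:

E = hf = (6.626×10⁻³⁴ J·s)(6.426e+14 Hz)
E = 2.6576 eV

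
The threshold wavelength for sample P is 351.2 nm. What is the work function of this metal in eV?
3.53 eV

At the threshold wavelength, photon energy equals work function:
φ = hc/λ₀

Calculating:
φ = (6.626×10⁻³⁴ J·s)(3×10⁸ m/s) / (351.2×10⁻⁹ m)
φ = 3.53 eV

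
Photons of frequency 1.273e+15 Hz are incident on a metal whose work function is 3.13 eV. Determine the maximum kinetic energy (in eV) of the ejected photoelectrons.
2.1347 eV

Using Einstein's photoelectric equation: KE_max = hf - φ

First, calculate the photon energy:
E_photon = hf = (6.626×10⁻³⁴ J·s)(1.273e+15 Hz)
E_photon = 5.2647 eV

Then, the maximum kinetic energy:
KE_max = E_photon - φ = 5.2647 eV - 3.13 eV = 2.1347 eV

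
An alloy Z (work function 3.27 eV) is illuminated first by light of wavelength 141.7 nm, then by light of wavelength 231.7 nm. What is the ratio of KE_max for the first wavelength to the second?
2.6332

Using Einstein's equation: KE_max = hc/λ - φ

For λ₁ = 141.7 nm:
E₁ = hc/λ₁ = 8.7498 eV
KE₁ = E₁ - φ = 8.7498 - 3.27 = 5.4798 eV

For λ₂ = 231.7 nm:
E₂ = hc/λ₂ = 5.3511 eV
KE₂ = E₂ - φ = 5.3511 - 3.27 = 2.0811 eV

Ratio: KE₁/KE₂ = 5.4798/2.0811 = 2.6332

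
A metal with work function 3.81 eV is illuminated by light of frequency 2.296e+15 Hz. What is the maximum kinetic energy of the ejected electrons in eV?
5.6855 eV

Using Einstein's photoelectric equation: KE_max = hf - φ

First, calculate the photon energy:
E_photon = hf = (6.626×10⁻³⁴ J·s)(2.296e+15 Hz)
E_photon = 9.4955 eV

Then, the maximum kinetic energy:
KE_max = E_photon - φ = 9.4955 eV - 3.81 eV = 5.6855 eV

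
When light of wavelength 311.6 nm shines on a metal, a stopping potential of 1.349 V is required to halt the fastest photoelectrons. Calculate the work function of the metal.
2.63 eV

The stopping potential gives the maximum kinetic energy: KE_max = eV_s = 1.349 eV

From Einstein's photoelectric equation: KE_max = hc/λ - φ
Rearranging: φ = hc/λ - KE_max

Calculate photon energy:
E_photon = hc/λ = (6.626×10⁻³⁴ J·s)(3×10⁸ m/s) / (311.6×10⁻⁹ m) = 3.9790 eV

Therefore:
φ = 3.9790 - 1.349 = 2.63 eV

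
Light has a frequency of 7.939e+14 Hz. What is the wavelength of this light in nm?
377.62 nm

Using the wave equation: c = fλ

Solving for wavelength:
λ = c/f = (3×10⁸ m/s) / (7.939e+14 Hz)
λ = 377.62 nm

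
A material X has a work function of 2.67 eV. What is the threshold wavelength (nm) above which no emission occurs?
464.36 nm

The threshold wavelength is when the photon energy equals the work function:
hc/λ₀ = φ

Solving for λ₀:
λ₀ = hc/φ = (6.626×10⁻³⁴ J·s)(3×10⁸ m/s) / (2.67 eV × 1.602×10⁻¹⁹ J/eV)
λ₀ = 464.36 nm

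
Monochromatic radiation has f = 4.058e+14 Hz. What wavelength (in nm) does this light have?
738.77 nm

Using the wave equation: c = fλ

Solving for wavelength:
λ = c/f = (3×10⁸ m/s) / (4.058e+14 Hz)
λ = 738.77 nm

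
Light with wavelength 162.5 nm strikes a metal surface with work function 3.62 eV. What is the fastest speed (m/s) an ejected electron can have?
1.1876e+06 m/s

First, find the maximum kinetic energy:
E_photon = hc/λ = 7.6298 eV
KE_max = E_photon - φ = 7.6298 - 3.62 = 4.0098 eV

Convert to Joules: KE_max = 4.0098 × 1.602×10⁻¹⁹ J = 6.4244e-19 J

Then use KE = ½mv² to find velocity:
v = √(2·KE/m) = √(2 × 6.4244e-19 J / 9.109e-31 kg)
v = 1.1876e+06 m/s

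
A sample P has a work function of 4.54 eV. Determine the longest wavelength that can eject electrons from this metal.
273.09 nm

The threshold wavelength is when the photon energy equals the work function:
hc/λ₀ = φ

Solving for λ₀:
λ₀ = hc/φ = (6.626×10⁻³⁴ J·s)(3×10⁸ m/s) / (4.54 eV × 1.602×10⁻¹⁹ J/eV)
λ₀ = 273.09 nm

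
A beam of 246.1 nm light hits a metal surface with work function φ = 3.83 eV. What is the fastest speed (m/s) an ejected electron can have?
6.5186e+05 m/s

First, find the maximum kinetic energy:
E_photon = hc/λ = 5.0380 eV
KE_max = E_photon - φ = 5.0380 - 3.83 = 1.2080 eV

Convert to Joules: KE_max = 1.2080 × 1.602×10⁻¹⁹ J = 1.9354e-19 J

Then use KE = ½mv² to find velocity:
v = √(2·KE/m) = √(2 × 1.9354e-19 J / 9.109e-31 kg)
v = 6.5186e+05 m/s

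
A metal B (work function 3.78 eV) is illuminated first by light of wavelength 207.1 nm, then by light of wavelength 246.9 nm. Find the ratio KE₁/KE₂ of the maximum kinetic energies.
1.7772

Using Einstein's equation: KE_max = hc/λ - φ

For λ₁ = 207.1 nm:
E₁ = hc/λ₁ = 5.9867 eV
KE₁ = E₁ - φ = 5.9867 - 3.78 = 2.2067 eV

For λ₂ = 246.9 nm:
E₂ = hc/λ₂ = 5.0216 eV
KE₂ = E₂ - φ = 5.0216 - 3.78 = 1.2416 eV

Ratio: KE₁/KE₂ = 2.2067/1.2416 = 1.7772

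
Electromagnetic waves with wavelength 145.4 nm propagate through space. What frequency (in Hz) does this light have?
2.0618e+15 Hz

Using the wave equation: c = fλ

Solving for frequency:
f = c/λ = (3×10⁸ m/s) / (145.4×10⁻⁹ m)
f = 2.0618e+15 Hz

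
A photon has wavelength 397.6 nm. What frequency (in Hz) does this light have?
7.5401e+14 Hz

Using the wave equation: c = fλ

Solving for frequency:
f = c/λ = (3×10⁸ m/s) / (397.6×10⁻⁹ m)
f = 7.5401e+14 Hz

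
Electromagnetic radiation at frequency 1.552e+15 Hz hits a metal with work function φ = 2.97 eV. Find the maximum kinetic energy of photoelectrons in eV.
3.4486 eV

Using Einstein's photoelectric equation: KE_max = hf - φ

First, calculate the photon energy:
E_photon = hf = (6.626×10⁻³⁴ J·s)(1.552e+15 Hz)
E_photon = 6.4186 eV

Then, the maximum kinetic energy:
KE_max = E_photon - φ = 6.4186 eV - 2.97 eV = 3.4486 eV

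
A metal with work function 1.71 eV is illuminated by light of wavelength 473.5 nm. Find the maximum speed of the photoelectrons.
5.6530e+05 m/s

First, find the maximum kinetic energy:
E_photon = hc/λ = 2.6185 eV
KE_max = E_photon - φ = 2.6185 - 1.71 = 0.9085 eV

Convert to Joules: KE_max = 0.9085 × 1.602×10⁻¹⁹ J = 1.4555e-19 J

Then use KE = ½mv² to find velocity:
v = √(2·KE/m) = √(2 × 1.4555e-19 J / 9.109e-31 kg)
v = 5.6530e+05 m/s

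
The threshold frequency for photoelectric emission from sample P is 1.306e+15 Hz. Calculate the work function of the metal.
5.40 eV

At the threshold frequency, photon energy equals work function:
φ = hf₀

Calculating:
φ = (6.626×10⁻³⁴ J·s)(1.306e+15 Hz)
φ = 5.40 eV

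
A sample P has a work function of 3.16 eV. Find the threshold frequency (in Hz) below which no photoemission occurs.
7.6408e+14 Hz

The threshold frequency is when the photon energy equals the work function:
hf₀ = φ

Solving for f₀:
f₀ = φ/h = (3.16 eV × 1.602×10⁻¹⁹ J/eV) / (6.626×10⁻³⁴ J·s)
f₀ = 7.6408e+14 Hz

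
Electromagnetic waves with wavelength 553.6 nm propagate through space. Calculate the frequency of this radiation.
5.4153e+14 Hz

Using the wave equation: c = fλ

Solving for frequency:
f = c/λ = (3×10⁸ m/s) / (553.6×10⁻⁹ m)
f = 5.4153e+14 Hz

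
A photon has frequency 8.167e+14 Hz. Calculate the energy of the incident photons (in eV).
3.3776 eV

Using E = hf:

E = hf = (6.626×10⁻³⁴ J·s)(8.167e+14 Hz)
E = 3.3776 eV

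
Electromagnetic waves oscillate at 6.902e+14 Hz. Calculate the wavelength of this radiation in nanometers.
434.36 nm

Using the wave equation: c = fλ

Solving for wavelength:
λ = c/f = (3×10⁸ m/s) / (6.902e+14 Hz)
λ = 434.36 nm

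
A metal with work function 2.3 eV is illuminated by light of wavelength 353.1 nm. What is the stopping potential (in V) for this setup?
1.2113 V

The stopping potential V_s satisfies: eV_s = KE_max

First, find KE_max using Einstein's equation:
E_photon = hc/λ = 3.5113 eV
KE_max = E_photon - φ = 3.5113 - 2.3 = 1.2113 eV

Since eV_s = KE_max:
V_s = KE_max/e = 1.2113 V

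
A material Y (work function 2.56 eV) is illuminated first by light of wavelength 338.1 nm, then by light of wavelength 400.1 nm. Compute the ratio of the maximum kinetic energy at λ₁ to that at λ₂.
2.0546

Using Einstein's equation: KE_max = hc/λ - φ

For λ₁ = 338.1 nm:
E₁ = hc/λ₁ = 3.6671 eV
KE₁ = E₁ - φ = 3.6671 - 2.56 = 1.1071 eV

For λ₂ = 400.1 nm:
E₂ = hc/λ₂ = 3.0988 eV
KE₂ = E₂ - φ = 3.0988 - 2.56 = 0.5388 eV

Ratio: KE₁/KE₂ = 1.1071/0.5388 = 2.0546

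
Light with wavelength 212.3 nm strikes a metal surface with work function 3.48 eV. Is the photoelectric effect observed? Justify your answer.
Yes

For photoemission, the photon energy must exceed the work function.

Photon energy: E = hc/λ = 5.8400 eV
Work function: φ = 3.48 eV

Since E_photon (5.8400 eV) > φ (3.48 eV), photoemission WILL occur.
The threshold wavelength is λ₀ = hc/φ = 356.3 nm.
Since 212.3 nm < 356.3 nm, the light has sufficient energy.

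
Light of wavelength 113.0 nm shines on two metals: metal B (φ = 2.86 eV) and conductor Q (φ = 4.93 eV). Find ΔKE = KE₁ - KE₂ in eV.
2.0700 eV

Using KE_max = hc/λ - φ for each metal:

Photon energy: E = hc/λ = 10.9721 eV

For metal B (φ₁ = 2.86 eV):
KE₁ = E - φ₁ = 10.9721 - 2.86 = 8.1121 eV

For conductor Q (φ₂ = 4.93 eV):
KE₂ = E - φ₂ = 10.9721 - 4.93 = 6.0421 eV

Difference:
ΔKE = KE₁ - KE₂ = 8.1121 - 6.0421 = 2.0700 eV

Note: The difference equals the difference in work functions: 4.93 - 2.86 = 2.07 eV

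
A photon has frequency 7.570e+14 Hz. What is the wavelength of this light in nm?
396.03 nm

Using the wave equation: c = fλ

Solving for wavelength:
λ = c/f = (3×10⁸ m/s) / (7.570e+14 Hz)
λ = 396.03 nm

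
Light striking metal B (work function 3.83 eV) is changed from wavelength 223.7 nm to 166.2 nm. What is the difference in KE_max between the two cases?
1.9175 eV

Using Einstein's equation: KE_max = hc/λ - φ

For λ₁ = 223.7 nm:
KE₁ = hc/λ₁ - φ = 5.5424 - 3.83 = 1.7124 eV

For λ₂ = 166.2 nm:
KE₂ = hc/λ₂ - φ = 7.4599 - 3.83 = 3.6299 eV

Change in KE:
ΔKE = KE₂ - KE₁ = 3.6299 - 1.7124 = 1.9175 eV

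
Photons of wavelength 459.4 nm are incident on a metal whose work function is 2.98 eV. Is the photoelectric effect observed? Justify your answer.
No

For photoemission, the photon energy must exceed the work function.

Photon energy: E = hc/λ = 2.6988 eV
Work function: φ = 2.98 eV

Since E_photon (2.6988 eV) < φ (2.98 eV), photoemission will NOT occur.
The threshold wavelength is λ₀ = hc/φ = 416.1 nm.
Since 459.4 nm > 416.1 nm, the photons lack sufficient energy.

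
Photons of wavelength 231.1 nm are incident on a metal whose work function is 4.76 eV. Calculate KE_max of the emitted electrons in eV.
0.6050 eV

Using Einstein's photoelectric equation: KE_max = hf - φ = hc/λ - φ

First, calculate the photon energy:
E_photon = hc/λ = (6.626×10⁻³⁴ J·s)(3×10⁸ m/s) / (231.1×10⁻⁹ m)
E_photon = 5.3650 eV

Then, the maximum kinetic energy:
KE_max = E_photon - φ = 5.3650 eV - 4.76 eV = 0.6050 eV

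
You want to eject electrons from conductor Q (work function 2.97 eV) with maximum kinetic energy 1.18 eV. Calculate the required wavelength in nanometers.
298.76 nm

From Einstein's equation: KE_max = hc/λ - φ

Rearranging for λ:
hc/λ = KE_max + φ
λ = hc/(KE_max + φ)

Required photon energy:
E_photon = KE_max + φ = 1.18 + 2.97 = 4.15 eV

Required wavelength:
λ = hc/E_photon = (6.626×10⁻³⁴)(3×10⁸) / (4.15 × 1.602×10⁻¹⁹)
λ = 298.76 nm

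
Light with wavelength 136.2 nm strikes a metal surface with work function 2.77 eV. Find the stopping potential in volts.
6.3331 V

The stopping potential V_s satisfies: eV_s = KE_max

First, find KE_max using Einstein's equation:
E_photon = hc/λ = 9.1031 eV
KE_max = E_photon - φ = 9.1031 - 2.77 = 6.3331 eV

Since eV_s = KE_max:
V_s = KE_max/e = 6.3331 V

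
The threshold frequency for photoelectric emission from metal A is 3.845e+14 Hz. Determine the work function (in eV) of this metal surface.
1.59 eV

At the threshold frequency, photon energy equals work function:
φ = hf₀

Calculating:
φ = (6.626×10⁻³⁴ J·s)(3.845e+14 Hz)
φ = 1.59 eV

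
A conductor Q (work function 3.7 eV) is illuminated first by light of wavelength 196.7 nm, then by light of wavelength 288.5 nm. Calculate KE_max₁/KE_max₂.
4.3565

Using Einstein's equation: KE_max = hc/λ - φ

For λ₁ = 196.7 nm:
E₁ = hc/λ₁ = 6.3032 eV
KE₁ = E₁ - φ = 6.3032 - 3.7 = 2.6032 eV

For λ₂ = 288.5 nm:
E₂ = hc/λ₂ = 4.2975 eV
KE₂ = E₂ - φ = 4.2975 - 3.7 = 0.5975 eV

Ratio: KE₁/KE₂ = 2.6032/0.5975 = 4.3565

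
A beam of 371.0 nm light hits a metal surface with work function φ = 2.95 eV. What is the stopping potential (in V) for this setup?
0.3919 V

The stopping potential V_s satisfies: eV_s = KE_max

First, find KE_max using Einstein's equation:
E_photon = hc/λ = 3.3419 eV
KE_max = E_photon - φ = 3.3419 - 2.95 = 0.3919 eV

Since eV_s = KE_max:
V_s = KE_max/e = 0.3919 V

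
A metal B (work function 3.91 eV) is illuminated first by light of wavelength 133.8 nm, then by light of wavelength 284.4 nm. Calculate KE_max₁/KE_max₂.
11.9163

Using Einstein's equation: KE_max = hc/λ - φ

For λ₁ = 133.8 nm:
E₁ = hc/λ₁ = 9.2664 eV
KE₁ = E₁ - φ = 9.2664 - 3.91 = 5.3564 eV

For λ₂ = 284.4 nm:
E₂ = hc/λ₂ = 4.3595 eV
KE₂ = E₂ - φ = 4.3595 - 3.91 = 0.4495 eV

Ratio: KE₁/KE₂ = 5.3564/0.4495 = 11.9163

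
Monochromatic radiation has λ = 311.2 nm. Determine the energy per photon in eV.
3.9841 eV

Using E = hf = hc/λ:

E = hc/λ = (6.626×10⁻³⁴ J·s)(3×10⁸ m/s) / (311.2×10⁻⁹ m)
E = 3.9841 eV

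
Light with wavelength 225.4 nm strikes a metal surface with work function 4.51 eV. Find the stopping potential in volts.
0.9906 V

The stopping potential V_s satisfies: eV_s = KE_max

First, find KE_max using Einstein's equation:
E_photon = hc/λ = 5.5006 eV
KE_max = E_photon - φ = 5.5006 - 4.51 = 0.9906 eV

Since eV_s = KE_max:
V_s = KE_max/e = 0.9906 V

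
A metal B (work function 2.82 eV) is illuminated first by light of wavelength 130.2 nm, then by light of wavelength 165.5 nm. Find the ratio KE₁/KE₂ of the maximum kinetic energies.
1.4348

Using Einstein's equation: KE_max = hc/λ - φ

For λ₁ = 130.2 nm:
E₁ = hc/λ₁ = 9.5226 eV
KE₁ = E₁ - φ = 9.5226 - 2.82 = 6.7026 eV

For λ₂ = 165.5 nm:
E₂ = hc/λ₂ = 7.4915 eV
KE₂ = E₂ - φ = 7.4915 - 2.82 = 4.6715 eV

Ratio: KE₁/KE₂ = 6.7026/4.6715 = 1.4348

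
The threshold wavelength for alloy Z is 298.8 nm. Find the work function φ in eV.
4.15 eV

At the threshold wavelength, photon energy equals work function:
φ = hc/λ₀

Calculating:
φ = (6.626×10⁻³⁴ J·s)(3×10⁸ m/s) / (298.8×10⁻⁹ m)
φ = 4.15 eV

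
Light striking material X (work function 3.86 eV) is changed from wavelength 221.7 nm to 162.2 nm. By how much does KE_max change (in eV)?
2.0515 eV

Using Einstein's equation: KE_max = hc/λ - φ

For λ₁ = 221.7 nm:
KE₁ = hc/λ₁ - φ = 5.5924 - 3.86 = 1.7324 eV

For λ₂ = 162.2 nm:
KE₂ = hc/λ₂ - φ = 7.6439 - 3.86 = 3.7839 eV

Change in KE:
ΔKE = KE₂ - KE₁ = 3.7839 - 1.7324 = 2.0515 eV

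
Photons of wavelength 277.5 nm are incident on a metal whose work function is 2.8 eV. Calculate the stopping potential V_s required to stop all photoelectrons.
1.6679 V

The stopping potential V_s satisfies: eV_s = KE_max

First, find KE_max using Einstein's equation:
E_photon = hc/λ = 4.4679 eV
KE_max = E_photon - φ = 4.4679 - 2.8 = 1.6679 eV

Since eV_s = KE_max:
V_s = KE_max/e = 1.6679 V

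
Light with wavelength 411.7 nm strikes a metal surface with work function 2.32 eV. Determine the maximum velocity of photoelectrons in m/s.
4.9320e+05 m/s

First, find the maximum kinetic energy:
E_photon = hc/λ = 3.0115 eV
KE_max = E_photon - φ = 3.0115 - 2.32 = 0.6915 eV

Convert to Joules: KE_max = 0.6915 × 1.602×10⁻¹⁹ J = 1.1079e-19 J

Then use KE = ½mv² to find velocity:
v = √(2·KE/m) = √(2 × 1.1079e-19 J / 9.109e-31 kg)
v = 4.9320e+05 m/s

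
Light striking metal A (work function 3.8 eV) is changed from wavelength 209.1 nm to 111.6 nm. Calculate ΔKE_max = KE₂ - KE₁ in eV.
5.1803 eV

Using Einstein's equation: KE_max = hc/λ - φ

For λ₁ = 209.1 nm:
KE₁ = hc/λ₁ - φ = 5.9294 - 3.8 = 2.1294 eV

For λ₂ = 111.6 nm:
KE₂ = hc/λ₂ - φ = 11.1097 - 3.8 = 7.3097 eV

Change in KE:
ΔKE = KE₂ - KE₁ = 7.3097 - 2.1294 = 5.1803 eV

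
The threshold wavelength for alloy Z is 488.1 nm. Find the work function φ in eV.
2.54 eV

At the threshold wavelength, photon energy equals work function:
φ = hc/λ₀

Calculating:
φ = (6.626×10⁻³⁴ J·s)(3×10⁸ m/s) / (488.1×10⁻⁹ m)
φ = 2.54 eV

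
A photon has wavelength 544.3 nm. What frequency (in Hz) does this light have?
5.5079e+14 Hz

Using the wave equation: c = fλ

Solving for frequency:
f = c/λ = (3×10⁸ m/s) / (544.3×10⁻⁹ m)
f = 5.5079e+14 Hz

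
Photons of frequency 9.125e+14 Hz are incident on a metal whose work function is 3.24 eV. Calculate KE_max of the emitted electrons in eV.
0.5338 eV

Using Einstein's photoelectric equation: KE_max = hf - φ

First, calculate the photon energy:
E_photon = hf = (6.626×10⁻³⁴ J·s)(9.125e+14 Hz)
E_photon = 3.7738 eV

Then, the maximum kinetic energy:
KE_max = E_photon - φ = 3.7738 eV - 3.24 eV = 0.5338 eV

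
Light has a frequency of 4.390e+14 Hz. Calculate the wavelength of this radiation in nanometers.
682.90 nm

Using the wave equation: c = fλ

Solving for wavelength:
λ = c/f = (3×10⁸ m/s) / (4.390e+14 Hz)
λ = 682.90 nm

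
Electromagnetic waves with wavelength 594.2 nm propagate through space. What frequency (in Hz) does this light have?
5.0453e+14 Hz

Using the wave equation: c = fλ

Solving for frequency:
f = c/λ = (3×10⁸ m/s) / (594.2×10⁻⁹ m)
f = 5.0453e+14 Hz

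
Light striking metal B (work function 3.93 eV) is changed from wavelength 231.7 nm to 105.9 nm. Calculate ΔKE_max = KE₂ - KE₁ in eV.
6.3566 eV

Using Einstein's equation: KE_max = hc/λ - φ

For λ₁ = 231.7 nm:
KE₁ = hc/λ₁ - φ = 5.3511 - 3.93 = 1.4211 eV

For λ₂ = 105.9 nm:
KE₂ = hc/λ₂ - φ = 11.7077 - 3.93 = 7.7777 eV

Change in KE:
ΔKE = KE₂ - KE₁ = 7.7777 - 1.4211 = 6.3566 eV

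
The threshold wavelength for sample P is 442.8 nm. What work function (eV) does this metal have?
2.80 eV

At the threshold wavelength, photon energy equals work function:
φ = hc/λ₀

Calculating:
φ = (6.626×10⁻³⁴ J·s)(3×10⁸ m/s) / (442.8×10⁻⁹ m)
φ = 2.80 eV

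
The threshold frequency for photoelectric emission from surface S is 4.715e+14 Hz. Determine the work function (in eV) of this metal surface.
1.95 eV

At the threshold frequency, photon energy equals work function:
φ = hf₀

Calculating:
φ = (6.626×10⁻³⁴ J·s)(4.715e+14 Hz)
φ = 1.95 eV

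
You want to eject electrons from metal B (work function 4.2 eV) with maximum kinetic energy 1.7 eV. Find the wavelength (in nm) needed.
210.14 nm

From Einstein's equation: KE_max = hc/λ - φ

Rearranging for λ:
hc/λ = KE_max + φ
λ = hc/(KE_max + φ)

Required photon energy:
E_photon = KE_max + φ = 1.7 + 4.2 = 5.90 eV

Required wavelength:
λ = hc/E_photon = (6.626×10⁻³⁴)(3×10⁸) / (5.90 × 1.602×10⁻¹⁹)
λ = 210.14 nm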